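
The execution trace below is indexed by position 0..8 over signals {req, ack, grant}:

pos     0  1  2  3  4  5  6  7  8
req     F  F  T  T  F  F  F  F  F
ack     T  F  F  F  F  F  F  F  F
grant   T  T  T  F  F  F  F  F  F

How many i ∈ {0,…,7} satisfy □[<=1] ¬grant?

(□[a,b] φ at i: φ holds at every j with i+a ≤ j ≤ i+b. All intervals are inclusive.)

Evaluate at each i in [0,7]:
  i=0: ✗ (fails at j=0)
  i=1: ✗ (fails at j=1)
  i=2: ✗ (fails at j=2)
  i=3: ✓ (all of [3,4])
  i=4: ✓ (all of [4,5])
  i=5: ✓ (all of [5,6])
  i=6: ✓ (all of [6,7])
  i=7: ✓ (all of [7,8])
Positions where it holds: {3, 4, 5, 6, 7} → 5.

5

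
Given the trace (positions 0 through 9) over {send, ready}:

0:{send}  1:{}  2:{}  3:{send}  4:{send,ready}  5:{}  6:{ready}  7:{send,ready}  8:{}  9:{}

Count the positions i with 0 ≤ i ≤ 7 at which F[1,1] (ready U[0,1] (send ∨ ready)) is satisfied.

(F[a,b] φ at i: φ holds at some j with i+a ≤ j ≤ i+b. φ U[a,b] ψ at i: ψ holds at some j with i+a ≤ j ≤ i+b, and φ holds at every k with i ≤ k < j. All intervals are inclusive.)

Evaluate at each i in [0,7]:
  i=0: ✗ (none in [1,1])
  i=1: ✗ (none in [2,2])
  i=2: ✓ (witness j=3)
  i=3: ✓ (witness j=4)
  i=4: ✗ (none in [5,5])
  i=5: ✓ (witness j=6)
  i=6: ✓ (witness j=7)
  i=7: ✗ (none in [8,8])
Positions where it holds: {2, 3, 5, 6} → 4.

4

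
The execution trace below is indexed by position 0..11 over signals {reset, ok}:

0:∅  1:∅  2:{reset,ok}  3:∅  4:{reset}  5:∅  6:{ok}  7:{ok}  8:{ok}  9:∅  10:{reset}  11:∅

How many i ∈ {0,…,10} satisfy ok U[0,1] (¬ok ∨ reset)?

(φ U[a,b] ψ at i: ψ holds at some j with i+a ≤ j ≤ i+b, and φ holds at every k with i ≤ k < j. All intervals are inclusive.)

Evaluate at each i in [0,10]:
  i=0: ✓ (rhs at j=0)
  i=1: ✓ (rhs at j=1)
  i=2: ✓ (rhs at j=2)
  i=3: ✓ (rhs at j=3)
  i=4: ✓ (rhs at j=4)
  i=5: ✓ (rhs at j=5)
  i=6: ✗ (no rhs in [6,7])
  i=7: ✗ (no rhs in [7,8])
  i=8: ✓ (rhs at j=9; lhs holds on [8,8])
  i=9: ✓ (rhs at j=9)
  i=10: ✓ (rhs at j=10)
Positions where it holds: {0, 1, 2, 3, 4, 5, 8, 9, 10} → 9.

9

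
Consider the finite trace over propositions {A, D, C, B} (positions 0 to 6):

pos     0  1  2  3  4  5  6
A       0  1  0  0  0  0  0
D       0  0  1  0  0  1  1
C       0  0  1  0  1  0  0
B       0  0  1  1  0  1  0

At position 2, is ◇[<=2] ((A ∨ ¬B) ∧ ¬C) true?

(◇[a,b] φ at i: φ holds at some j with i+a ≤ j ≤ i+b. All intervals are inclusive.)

Does not hold

Check ((A ∨ ¬B) ∧ ¬C) at each j in [2,4]:
  j=2: false
  j=3: false
  j=4: false
No position in the window satisfies it → formula fails.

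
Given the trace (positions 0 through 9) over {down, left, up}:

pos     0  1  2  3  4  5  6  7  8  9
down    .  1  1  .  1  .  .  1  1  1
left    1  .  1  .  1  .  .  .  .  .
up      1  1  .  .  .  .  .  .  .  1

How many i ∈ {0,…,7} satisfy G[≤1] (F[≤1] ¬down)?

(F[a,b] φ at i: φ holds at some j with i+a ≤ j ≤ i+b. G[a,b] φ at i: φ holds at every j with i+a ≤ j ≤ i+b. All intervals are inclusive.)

Evaluate at each i in [0,7]:
  i=0: ✗ (fails at j=1)
  i=1: ✗ (fails at j=1)
  i=2: ✓ (all of [2,3])
  i=3: ✓ (all of [3,4])
  i=4: ✓ (all of [4,5])
  i=5: ✓ (all of [5,6])
  i=6: ✗ (fails at j=7)
  i=7: ✗ (fails at j=7)
Positions where it holds: {2, 3, 4, 5} → 4.

4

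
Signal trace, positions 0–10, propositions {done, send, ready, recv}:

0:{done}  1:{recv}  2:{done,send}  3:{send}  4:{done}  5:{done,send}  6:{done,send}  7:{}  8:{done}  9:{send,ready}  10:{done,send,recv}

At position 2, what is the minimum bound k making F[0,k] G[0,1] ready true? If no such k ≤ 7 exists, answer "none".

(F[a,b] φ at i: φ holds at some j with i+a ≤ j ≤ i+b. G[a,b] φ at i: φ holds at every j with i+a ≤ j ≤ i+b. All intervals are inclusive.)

Scan j = 2,3,… for G[0,1] ready:
  j=2: fails
  j=3: fails
  j=4: fails
  j=5: fails
  j=6: fails
  j=7: fails
  j=8: fails
  j=9: fails
No j in [2,9] satisfies it → none.

none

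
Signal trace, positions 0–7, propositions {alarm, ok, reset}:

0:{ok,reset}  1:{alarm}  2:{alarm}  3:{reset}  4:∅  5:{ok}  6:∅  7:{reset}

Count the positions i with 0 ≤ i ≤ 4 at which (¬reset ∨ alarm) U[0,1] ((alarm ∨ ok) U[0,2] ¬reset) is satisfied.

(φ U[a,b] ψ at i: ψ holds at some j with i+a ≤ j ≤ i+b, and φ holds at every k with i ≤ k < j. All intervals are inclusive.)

Evaluate at each i in [0,4]:
  i=0: ✓ (rhs at j=0)
  i=1: ✓ (rhs at j=1)
  i=2: ✓ (rhs at j=2)
  i=3: ✗ (lhs fails at k=3 before rhs at j=4)
  i=4: ✓ (rhs at j=4)
Positions where it holds: {0, 1, 2, 4} → 4.

4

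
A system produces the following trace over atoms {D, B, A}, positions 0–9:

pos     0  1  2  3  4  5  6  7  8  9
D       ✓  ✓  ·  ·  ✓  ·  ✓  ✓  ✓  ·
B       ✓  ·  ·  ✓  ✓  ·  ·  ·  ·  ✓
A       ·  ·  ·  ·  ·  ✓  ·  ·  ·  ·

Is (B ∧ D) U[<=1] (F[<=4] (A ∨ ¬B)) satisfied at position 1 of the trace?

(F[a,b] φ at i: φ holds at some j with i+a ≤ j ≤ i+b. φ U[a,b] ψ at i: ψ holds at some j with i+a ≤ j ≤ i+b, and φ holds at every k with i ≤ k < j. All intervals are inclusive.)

Holds

Need some j in [1,2] with F[<=4] (A ∨ ¬B), and (B ∧ D) at every k in [1,j-1].
  j=1: F[<=4] (A ∨ ¬B) holds; no prefix to check → satisfied.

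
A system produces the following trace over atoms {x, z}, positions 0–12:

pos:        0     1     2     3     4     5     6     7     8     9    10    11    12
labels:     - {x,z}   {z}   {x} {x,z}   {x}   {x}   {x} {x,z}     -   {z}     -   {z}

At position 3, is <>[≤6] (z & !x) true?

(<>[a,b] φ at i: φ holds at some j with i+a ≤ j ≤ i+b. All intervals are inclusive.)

Does not hold

Check (z & !x) at each j in [3,9]:
  j=3: false
  j=4: false
  j=5: false
  j=6: false
  j=7: false
  j=8: false
  j=9: false
No position in the window satisfies it → formula fails.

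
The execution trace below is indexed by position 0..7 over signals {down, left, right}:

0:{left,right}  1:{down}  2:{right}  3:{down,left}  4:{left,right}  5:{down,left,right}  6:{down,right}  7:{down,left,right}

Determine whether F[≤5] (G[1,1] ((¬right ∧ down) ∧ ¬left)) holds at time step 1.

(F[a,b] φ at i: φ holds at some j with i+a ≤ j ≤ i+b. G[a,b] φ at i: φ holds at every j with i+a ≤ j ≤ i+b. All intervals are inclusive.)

Check G[1,1] ((¬right ∧ down) ∧ ¬left) at each j in [1,6]:
  j=1: fails at 2
  j=2: fails at 3
  j=3: fails at 4
  j=4: fails at 5
  j=5: fails at 6
  j=6: fails at 7
No position in the window satisfies it → formula fails.

Does not hold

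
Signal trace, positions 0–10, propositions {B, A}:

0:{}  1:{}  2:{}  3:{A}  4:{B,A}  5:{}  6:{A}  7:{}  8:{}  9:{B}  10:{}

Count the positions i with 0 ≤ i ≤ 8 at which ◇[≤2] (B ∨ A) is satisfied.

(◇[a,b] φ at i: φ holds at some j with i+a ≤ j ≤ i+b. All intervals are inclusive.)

8

Evaluate at each i in [0,8]:
  i=0: ✗ (none in [0,2])
  i=1: ✓ (witness j=3)
  i=2: ✓ (witness j=3)
  i=3: ✓ (witness j=3)
  i=4: ✓ (witness j=4)
  i=5: ✓ (witness j=6)
  i=6: ✓ (witness j=6)
  i=7: ✓ (witness j=9)
  i=8: ✓ (witness j=9)
Positions where it holds: {1, 2, 3, 4, 5, 6, 7, 8} → 8.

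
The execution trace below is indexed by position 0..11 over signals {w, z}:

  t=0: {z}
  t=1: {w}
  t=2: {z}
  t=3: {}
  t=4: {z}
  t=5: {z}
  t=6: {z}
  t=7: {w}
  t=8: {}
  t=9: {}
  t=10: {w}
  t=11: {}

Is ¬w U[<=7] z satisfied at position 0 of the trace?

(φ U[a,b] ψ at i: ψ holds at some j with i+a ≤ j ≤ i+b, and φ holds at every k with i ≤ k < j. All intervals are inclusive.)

Yes

Need some j in [0,7] with z, and ¬w at every k in [0,j-1].
  j=0: z holds; no prefix to check → satisfied.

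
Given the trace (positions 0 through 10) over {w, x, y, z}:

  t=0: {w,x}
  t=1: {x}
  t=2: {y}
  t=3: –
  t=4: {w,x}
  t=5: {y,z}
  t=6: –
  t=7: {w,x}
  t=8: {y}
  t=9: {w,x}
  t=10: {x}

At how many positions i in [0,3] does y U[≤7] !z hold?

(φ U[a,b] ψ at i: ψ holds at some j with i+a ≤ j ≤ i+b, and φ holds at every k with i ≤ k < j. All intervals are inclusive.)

Evaluate at each i in [0,3]:
  i=0: ✓ (rhs at j=0)
  i=1: ✓ (rhs at j=1)
  i=2: ✓ (rhs at j=2)
  i=3: ✓ (rhs at j=3)
Positions where it holds: {0, 1, 2, 3} → 4.

4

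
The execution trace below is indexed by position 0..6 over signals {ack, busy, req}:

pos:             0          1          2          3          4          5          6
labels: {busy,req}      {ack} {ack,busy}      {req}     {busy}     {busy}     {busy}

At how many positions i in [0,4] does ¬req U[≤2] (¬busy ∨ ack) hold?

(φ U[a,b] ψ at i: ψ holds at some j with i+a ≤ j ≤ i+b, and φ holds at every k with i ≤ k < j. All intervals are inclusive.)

3

Evaluate at each i in [0,4]:
  i=0: ✗ (lhs fails at k=0 before rhs at j=1)
  i=1: ✓ (rhs at j=1)
  i=2: ✓ (rhs at j=2)
  i=3: ✓ (rhs at j=3)
  i=4: ✗ (no rhs in [4,6])
Positions where it holds: {1, 2, 3} → 3.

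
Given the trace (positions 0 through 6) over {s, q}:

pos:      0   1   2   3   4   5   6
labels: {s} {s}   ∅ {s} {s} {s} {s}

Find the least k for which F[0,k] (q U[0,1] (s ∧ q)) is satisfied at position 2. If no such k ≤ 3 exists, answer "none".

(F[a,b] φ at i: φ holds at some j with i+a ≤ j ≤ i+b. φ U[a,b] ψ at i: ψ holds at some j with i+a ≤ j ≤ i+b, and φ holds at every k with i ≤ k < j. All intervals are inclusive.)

Scan j = 2,3,… for (q U[0,1] (s ∧ q)):
  j=2: fails
  j=3: fails
  j=4: fails
  j=5: fails
No j in [2,5] satisfies it → none.

none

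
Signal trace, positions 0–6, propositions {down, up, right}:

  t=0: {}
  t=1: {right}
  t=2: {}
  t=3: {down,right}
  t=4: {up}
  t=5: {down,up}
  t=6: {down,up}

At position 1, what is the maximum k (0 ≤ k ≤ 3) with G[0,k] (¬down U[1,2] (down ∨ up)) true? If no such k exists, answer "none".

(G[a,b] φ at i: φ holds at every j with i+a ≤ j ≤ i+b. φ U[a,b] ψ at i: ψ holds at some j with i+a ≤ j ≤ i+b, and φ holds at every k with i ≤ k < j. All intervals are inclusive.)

(¬down U[1,2] (down ∨ up)) must hold from j=1 onward; find where it first fails.
  j=1: holds
  j=2: holds
  j=3: fails
Holds on [1,2], so largest k = 1.

1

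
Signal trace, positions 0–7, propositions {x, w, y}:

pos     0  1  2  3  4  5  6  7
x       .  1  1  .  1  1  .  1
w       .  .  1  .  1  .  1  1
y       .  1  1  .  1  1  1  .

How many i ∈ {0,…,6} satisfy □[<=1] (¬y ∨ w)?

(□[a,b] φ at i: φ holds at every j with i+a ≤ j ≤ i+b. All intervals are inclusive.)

3

Evaluate at each i in [0,6]:
  i=0: ✗ (fails at j=1)
  i=1: ✗ (fails at j=1)
  i=2: ✓ (all of [2,3])
  i=3: ✓ (all of [3,4])
  i=4: ✗ (fails at j=5)
  i=5: ✗ (fails at j=5)
  i=6: ✓ (all of [6,7])
Positions where it holds: {2, 3, 6} → 3.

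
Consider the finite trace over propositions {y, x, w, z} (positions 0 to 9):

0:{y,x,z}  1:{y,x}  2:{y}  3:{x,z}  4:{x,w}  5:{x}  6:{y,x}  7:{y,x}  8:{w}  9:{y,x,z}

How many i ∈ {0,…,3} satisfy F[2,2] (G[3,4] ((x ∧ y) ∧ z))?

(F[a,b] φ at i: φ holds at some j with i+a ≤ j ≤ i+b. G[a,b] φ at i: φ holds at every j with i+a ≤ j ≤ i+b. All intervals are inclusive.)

Evaluate at each i in [0,3]:
  i=0: ✗ (none in [2,2])
  i=1: ✗ (none in [3,3])
  i=2: ✗ (none in [4,4])
  i=3: ✗ (none in [5,5])
Positions where it holds: {} → 0.

0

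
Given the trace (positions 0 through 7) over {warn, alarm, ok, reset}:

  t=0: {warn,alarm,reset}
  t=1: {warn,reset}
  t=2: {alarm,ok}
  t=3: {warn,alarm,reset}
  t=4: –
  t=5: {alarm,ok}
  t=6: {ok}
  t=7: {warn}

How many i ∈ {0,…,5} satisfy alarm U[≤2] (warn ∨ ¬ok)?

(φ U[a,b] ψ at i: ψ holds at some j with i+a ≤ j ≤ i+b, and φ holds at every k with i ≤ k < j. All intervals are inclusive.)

Evaluate at each i in [0,5]:
  i=0: ✓ (rhs at j=0)
  i=1: ✓ (rhs at j=1)
  i=2: ✓ (rhs at j=3; lhs holds on [2,2])
  i=3: ✓ (rhs at j=3)
  i=4: ✓ (rhs at j=4)
  i=5: ✗ (lhs fails at k=6 before rhs at j=7)
Positions where it holds: {0, 1, 2, 3, 4} → 5.

5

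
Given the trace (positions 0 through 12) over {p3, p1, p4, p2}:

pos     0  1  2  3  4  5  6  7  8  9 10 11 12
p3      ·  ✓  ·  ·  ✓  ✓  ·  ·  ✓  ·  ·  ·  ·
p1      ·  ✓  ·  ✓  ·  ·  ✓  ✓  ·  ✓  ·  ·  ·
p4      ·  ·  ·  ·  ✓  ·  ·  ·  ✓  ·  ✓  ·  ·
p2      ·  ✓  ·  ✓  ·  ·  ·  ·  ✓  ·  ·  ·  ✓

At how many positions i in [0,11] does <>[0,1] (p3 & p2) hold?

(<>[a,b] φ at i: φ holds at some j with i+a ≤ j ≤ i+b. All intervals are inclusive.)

Evaluate at each i in [0,11]:
  i=0: ✓ (witness j=1)
  i=1: ✓ (witness j=1)
  i=2: ✗ (none in [2,3])
  i=3: ✗ (none in [3,4])
  i=4: ✗ (none in [4,5])
  i=5: ✗ (none in [5,6])
  i=6: ✗ (none in [6,7])
  i=7: ✓ (witness j=8)
  i=8: ✓ (witness j=8)
  i=9: ✗ (none in [9,10])
  i=10: ✗ (none in [10,11])
  i=11: ✗ (none in [11,12])
Positions where it holds: {0, 1, 7, 8} → 4.

4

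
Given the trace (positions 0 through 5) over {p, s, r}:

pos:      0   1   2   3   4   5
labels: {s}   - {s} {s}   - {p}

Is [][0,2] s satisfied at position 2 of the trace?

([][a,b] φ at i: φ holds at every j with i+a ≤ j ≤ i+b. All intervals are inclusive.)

Does not hold

Check s at every j in [2,4]:
  j=2: true
  j=3: true
  j=4: false
Fails at j=4 → formula fails.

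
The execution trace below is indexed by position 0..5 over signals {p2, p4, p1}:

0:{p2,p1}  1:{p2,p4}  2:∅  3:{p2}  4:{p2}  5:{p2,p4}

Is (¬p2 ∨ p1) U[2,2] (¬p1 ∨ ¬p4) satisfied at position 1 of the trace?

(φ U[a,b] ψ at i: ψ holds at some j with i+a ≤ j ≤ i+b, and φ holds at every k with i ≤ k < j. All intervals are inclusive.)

Need some j in [3,3] with (¬p1 ∨ ¬p4), and (¬p2 ∨ p1) at every k in [1,j-1].
  j=3: (¬p1 ∨ ¬p4) holds, but (¬p2 ∨ p1) fails at k=1 → not this j.
No j in the window works → until fails.

No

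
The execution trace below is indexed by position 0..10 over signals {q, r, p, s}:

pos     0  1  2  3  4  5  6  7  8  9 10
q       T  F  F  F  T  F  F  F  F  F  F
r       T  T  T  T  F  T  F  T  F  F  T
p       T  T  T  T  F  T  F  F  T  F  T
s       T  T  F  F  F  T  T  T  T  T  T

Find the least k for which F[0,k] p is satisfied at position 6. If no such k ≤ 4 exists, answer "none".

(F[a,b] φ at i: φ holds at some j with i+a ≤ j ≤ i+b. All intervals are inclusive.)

2

Scan j = 6,7,… for p:
  j=6: fails
  j=7: fails
  j=8: holds
First hit at j=8, so smallest k = 8-6 = 2.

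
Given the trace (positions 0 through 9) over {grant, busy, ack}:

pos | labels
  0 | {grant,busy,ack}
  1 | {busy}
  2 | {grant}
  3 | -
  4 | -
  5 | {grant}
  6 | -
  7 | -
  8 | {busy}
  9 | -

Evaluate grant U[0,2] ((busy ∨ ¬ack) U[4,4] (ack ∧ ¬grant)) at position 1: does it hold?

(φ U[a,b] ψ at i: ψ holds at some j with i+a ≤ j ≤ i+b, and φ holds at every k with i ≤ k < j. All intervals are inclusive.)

Need some j in [1,3] with ((busy ∨ ¬ack) U[4,4] (ack ∧ ¬grant)), and grant at every k in [1,j-1].
  j=1: ((busy ∨ ¬ack) U[4,4] (ack ∧ ¬grant)) — fails.
  j=2: ((busy ∨ ¬ack) U[4,4] (ack ∧ ¬grant)) — fails.
  j=3: ((busy ∨ ¬ack) U[4,4] (ack ∧ ¬grant)) — fails.
No j in the window works → until fails.

False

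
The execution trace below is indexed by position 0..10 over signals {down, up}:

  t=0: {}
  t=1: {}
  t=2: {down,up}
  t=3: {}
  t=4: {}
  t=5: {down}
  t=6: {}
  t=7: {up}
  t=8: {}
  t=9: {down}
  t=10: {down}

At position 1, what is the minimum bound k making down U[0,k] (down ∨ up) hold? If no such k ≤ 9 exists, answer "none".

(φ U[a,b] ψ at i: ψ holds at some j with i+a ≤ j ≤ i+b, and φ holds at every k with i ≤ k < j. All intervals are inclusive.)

none

Need earliest j ≥ 1 with (down ∨ up), and down at every k in [1,j-1].
  j=1: rhs fails.
  j=2: rhs holds but lhs fails at k=1.
  j=3: rhs fails.
  j=4: rhs fails.
  j=5: rhs holds but lhs fails at k=1.
  j=6: rhs fails.
  j=7: rhs holds but lhs fails at k=1.
  j=8: rhs fails.
  j=9: rhs holds but lhs fails at k=1.
  j=10: rhs holds but lhs fails at k=1.
No witness within the range → none.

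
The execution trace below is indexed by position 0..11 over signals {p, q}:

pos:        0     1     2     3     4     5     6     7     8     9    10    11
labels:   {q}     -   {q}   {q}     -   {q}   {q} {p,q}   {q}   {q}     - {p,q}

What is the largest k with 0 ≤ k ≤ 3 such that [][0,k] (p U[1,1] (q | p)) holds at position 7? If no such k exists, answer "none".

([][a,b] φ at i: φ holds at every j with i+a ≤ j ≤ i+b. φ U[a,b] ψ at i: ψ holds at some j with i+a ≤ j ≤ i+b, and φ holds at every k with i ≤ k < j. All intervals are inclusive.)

(p U[1,1] (q | p)) must hold from j=7 onward; find where it first fails.
  j=7: holds
  j=8: fails
Holds on [7,7], so largest k = 0.

0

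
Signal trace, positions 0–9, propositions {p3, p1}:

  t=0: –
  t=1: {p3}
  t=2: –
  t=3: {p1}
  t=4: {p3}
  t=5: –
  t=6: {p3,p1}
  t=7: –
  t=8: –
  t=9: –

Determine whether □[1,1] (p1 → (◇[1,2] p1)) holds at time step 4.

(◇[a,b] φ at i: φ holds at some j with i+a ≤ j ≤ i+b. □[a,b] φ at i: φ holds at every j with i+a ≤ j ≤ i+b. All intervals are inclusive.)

Holds

Check (p1 → (◇[1,2] p1)) at every j in [5,5]:
  j=5: antecedent false → ✓
All positions satisfy it → formula holds.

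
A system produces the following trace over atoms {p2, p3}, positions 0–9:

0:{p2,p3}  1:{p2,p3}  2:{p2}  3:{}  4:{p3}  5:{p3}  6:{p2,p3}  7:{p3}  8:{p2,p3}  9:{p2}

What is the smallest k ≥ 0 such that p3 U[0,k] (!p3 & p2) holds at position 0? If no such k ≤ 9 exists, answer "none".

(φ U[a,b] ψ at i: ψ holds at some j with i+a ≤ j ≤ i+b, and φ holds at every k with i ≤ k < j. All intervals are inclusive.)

Need earliest j ≥ 0 with (!p3 & p2), and p3 at every k in [0,j-1].
  j=0: rhs fails.
  j=1: rhs fails.
  j=2: rhs holds; lhs holds on [0,1]. k = 2.

2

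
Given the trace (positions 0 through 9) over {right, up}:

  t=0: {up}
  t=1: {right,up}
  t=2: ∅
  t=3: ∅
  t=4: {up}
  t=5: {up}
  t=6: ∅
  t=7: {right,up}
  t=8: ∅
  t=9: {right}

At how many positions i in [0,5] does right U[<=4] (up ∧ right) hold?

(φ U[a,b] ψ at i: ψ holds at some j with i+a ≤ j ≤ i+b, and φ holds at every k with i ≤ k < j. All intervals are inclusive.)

1

Evaluate at each i in [0,5]:
  i=0: ✗ (lhs fails at k=0 before rhs at j=1)
  i=1: ✓ (rhs at j=1)
  i=2: ✗ (no rhs in [2,6])
  i=3: ✗ (lhs fails at k=3 before rhs at j=7)
  i=4: ✗ (lhs fails at k=4 before rhs at j=7)
  i=5: ✗ (lhs fails at k=5 before rhs at j=7)
Positions where it holds: {1} → 1.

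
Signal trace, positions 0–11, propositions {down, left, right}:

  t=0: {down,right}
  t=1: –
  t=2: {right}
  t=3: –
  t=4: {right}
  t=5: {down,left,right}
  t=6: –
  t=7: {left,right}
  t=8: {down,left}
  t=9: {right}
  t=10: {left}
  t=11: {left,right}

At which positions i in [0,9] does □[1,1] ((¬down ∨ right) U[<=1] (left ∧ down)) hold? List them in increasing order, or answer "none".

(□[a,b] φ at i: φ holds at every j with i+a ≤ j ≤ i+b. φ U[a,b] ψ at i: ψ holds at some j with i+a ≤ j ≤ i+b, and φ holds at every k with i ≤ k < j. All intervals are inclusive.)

Evaluate at each i in [0,9]:
  i=0: ✗ (fails at j=1)
  i=1: ✗ (fails at j=2)
  i=2: ✗ (fails at j=3)
  i=3: ✓ (all of [4,4])
  i=4: ✓ (all of [5,5])
  i=5: ✗ (fails at j=6)
  i=6: ✓ (all of [7,7])
  i=7: ✓ (all of [8,8])
  i=8: ✗ (fails at j=9)
  i=9: ✗ (fails at j=10)

3, 4, 6, 7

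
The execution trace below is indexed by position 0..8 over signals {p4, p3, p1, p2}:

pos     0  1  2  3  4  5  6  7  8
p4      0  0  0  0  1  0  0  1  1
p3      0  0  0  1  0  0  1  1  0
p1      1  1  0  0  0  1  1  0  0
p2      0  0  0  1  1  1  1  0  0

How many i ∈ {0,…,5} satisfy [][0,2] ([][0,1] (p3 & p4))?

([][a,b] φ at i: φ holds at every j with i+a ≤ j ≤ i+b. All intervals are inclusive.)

0

Evaluate at each i in [0,5]:
  i=0: ✗ (fails at j=0)
  i=1: ✗ (fails at j=1)
  i=2: ✗ (fails at j=2)
  i=3: ✗ (fails at j=3)
  i=4: ✗ (fails at j=4)
  i=5: ✗ (fails at j=5)
Positions where it holds: {} → 0.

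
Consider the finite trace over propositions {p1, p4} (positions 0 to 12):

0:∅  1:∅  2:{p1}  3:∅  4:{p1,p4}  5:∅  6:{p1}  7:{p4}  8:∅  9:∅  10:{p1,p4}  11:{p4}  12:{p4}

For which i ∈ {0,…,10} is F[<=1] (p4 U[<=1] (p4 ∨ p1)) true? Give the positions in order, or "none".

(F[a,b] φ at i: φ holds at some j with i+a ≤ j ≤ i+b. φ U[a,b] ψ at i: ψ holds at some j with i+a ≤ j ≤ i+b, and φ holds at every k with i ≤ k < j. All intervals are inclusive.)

1, 2, 3, 4, 5, 6, 7, 9, 10

Evaluate at each i in [0,10]:
  i=0: ✗ (none in [0,1])
  i=1: ✓ (witness j=2)
  i=2: ✓ (witness j=2)
  i=3: ✓ (witness j=4)
  i=4: ✓ (witness j=4)
  i=5: ✓ (witness j=6)
  i=6: ✓ (witness j=6)
  i=7: ✓ (witness j=7)
  i=8: ✗ (none in [8,9])
  i=9: ✓ (witness j=10)
  i=10: ✓ (witness j=10)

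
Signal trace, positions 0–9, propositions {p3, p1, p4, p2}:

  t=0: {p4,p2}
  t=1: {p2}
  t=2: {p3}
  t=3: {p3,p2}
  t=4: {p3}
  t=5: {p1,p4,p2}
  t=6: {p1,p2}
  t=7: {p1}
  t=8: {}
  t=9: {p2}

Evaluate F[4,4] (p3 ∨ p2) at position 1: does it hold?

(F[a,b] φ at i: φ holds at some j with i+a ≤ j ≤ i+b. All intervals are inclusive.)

True

Check (p3 ∨ p2) at each j in [5,5]:
  j=5: true
Found at j=5 → formula holds.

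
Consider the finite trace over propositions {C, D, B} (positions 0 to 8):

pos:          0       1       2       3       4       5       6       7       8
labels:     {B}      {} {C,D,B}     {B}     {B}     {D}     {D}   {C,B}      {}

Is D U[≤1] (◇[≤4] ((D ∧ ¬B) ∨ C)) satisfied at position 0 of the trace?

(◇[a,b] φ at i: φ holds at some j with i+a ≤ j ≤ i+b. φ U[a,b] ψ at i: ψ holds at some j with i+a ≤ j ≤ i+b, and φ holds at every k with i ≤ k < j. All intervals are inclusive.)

Need some j in [0,1] with ◇[≤4] ((D ∧ ¬B) ∨ C), and D at every k in [0,j-1].
  j=0: ◇[≤4] ((D ∧ ¬B) ∨ C) holds; no prefix to check → satisfied.

Holds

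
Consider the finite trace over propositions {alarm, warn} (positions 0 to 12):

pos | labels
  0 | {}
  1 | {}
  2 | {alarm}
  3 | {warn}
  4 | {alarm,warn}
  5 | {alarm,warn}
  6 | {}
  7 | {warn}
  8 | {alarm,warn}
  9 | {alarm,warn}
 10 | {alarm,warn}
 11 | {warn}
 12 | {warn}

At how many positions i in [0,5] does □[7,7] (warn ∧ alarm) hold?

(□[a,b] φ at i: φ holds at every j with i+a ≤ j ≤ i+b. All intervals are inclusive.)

3

Evaluate at each i in [0,5]:
  i=0: ✗ (fails at j=7)
  i=1: ✓ (all of [8,8])
  i=2: ✓ (all of [9,9])
  i=3: ✓ (all of [10,10])
  i=4: ✗ (fails at j=11)
  i=5: ✗ (fails at j=12)
Positions where it holds: {1, 2, 3} → 3.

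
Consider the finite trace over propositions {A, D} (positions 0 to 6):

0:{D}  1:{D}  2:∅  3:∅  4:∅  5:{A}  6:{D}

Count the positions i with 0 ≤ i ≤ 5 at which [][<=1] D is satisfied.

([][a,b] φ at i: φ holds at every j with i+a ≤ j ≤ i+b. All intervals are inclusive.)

1

Evaluate at each i in [0,5]:
  i=0: ✓ (all of [0,1])
  i=1: ✗ (fails at j=2)
  i=2: ✗ (fails at j=2)
  i=3: ✗ (fails at j=3)
  i=4: ✗ (fails at j=4)
  i=5: ✗ (fails at j=5)
Positions where it holds: {0} → 1.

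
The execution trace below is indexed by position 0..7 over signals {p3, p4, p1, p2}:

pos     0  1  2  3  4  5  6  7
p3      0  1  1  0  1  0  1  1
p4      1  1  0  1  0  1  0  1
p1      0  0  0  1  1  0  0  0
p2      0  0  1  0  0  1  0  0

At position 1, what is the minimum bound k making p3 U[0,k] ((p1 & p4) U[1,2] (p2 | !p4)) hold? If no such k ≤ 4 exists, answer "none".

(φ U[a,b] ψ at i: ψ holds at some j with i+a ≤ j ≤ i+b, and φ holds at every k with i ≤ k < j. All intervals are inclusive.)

2

Need earliest j ≥ 1 with ((p1 & p4) U[1,2] (p2 | !p4)), and p3 at every k in [1,j-1].
  j=1: rhs fails.
  j=2: rhs fails.
  j=3: rhs holds; lhs holds on [1,2]. k = 2.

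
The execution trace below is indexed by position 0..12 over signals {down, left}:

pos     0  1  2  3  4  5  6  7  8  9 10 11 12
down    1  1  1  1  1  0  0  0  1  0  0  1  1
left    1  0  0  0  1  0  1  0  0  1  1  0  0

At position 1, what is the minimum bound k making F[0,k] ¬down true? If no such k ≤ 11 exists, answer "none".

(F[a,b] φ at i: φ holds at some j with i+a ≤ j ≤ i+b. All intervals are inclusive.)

4

Scan j = 1,2,… for ¬down:
  j=1: fails
  j=2: fails
  j=3: fails
  j=4: fails
  j=5: holds
First hit at j=5, so smallest k = 5-1 = 4.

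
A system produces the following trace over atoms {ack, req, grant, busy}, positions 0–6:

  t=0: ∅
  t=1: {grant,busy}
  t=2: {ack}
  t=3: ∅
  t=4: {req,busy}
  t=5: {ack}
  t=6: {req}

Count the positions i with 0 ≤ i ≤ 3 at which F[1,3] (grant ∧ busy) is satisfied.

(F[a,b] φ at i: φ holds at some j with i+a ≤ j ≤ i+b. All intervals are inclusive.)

Evaluate at each i in [0,3]:
  i=0: ✓ (witness j=1)
  i=1: ✗ (none in [2,4])
  i=2: ✗ (none in [3,5])
  i=3: ✗ (none in [4,6])
Positions where it holds: {0} → 1.

1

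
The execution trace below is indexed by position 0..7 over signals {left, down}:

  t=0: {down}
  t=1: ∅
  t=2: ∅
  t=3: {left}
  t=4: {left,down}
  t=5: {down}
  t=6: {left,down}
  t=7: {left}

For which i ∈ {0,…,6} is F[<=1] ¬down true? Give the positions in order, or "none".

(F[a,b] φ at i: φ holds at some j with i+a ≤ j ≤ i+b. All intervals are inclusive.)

0, 1, 2, 3, 6

Evaluate at each i in [0,6]:
  i=0: ✓ (witness j=1)
  i=1: ✓ (witness j=1)
  i=2: ✓ (witness j=2)
  i=3: ✓ (witness j=3)
  i=4: ✗ (none in [4,5])
  i=5: ✗ (none in [5,6])
  i=6: ✓ (witness j=7)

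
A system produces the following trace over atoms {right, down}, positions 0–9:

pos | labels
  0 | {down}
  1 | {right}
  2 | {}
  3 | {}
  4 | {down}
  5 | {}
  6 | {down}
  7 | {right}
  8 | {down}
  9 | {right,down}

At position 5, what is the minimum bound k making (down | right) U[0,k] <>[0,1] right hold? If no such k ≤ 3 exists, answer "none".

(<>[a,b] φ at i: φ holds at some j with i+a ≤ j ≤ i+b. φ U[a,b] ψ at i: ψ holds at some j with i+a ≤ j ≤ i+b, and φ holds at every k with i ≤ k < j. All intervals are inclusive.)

Need earliest j ≥ 5 with <>[0,1] right, and (down | right) at every k in [5,j-1].
  j=5: rhs fails.
  j=6: rhs holds but lhs fails at k=5.
  j=7: rhs holds but lhs fails at k=5.
  j=8: rhs holds but lhs fails at k=5.
No witness within the range → none.

none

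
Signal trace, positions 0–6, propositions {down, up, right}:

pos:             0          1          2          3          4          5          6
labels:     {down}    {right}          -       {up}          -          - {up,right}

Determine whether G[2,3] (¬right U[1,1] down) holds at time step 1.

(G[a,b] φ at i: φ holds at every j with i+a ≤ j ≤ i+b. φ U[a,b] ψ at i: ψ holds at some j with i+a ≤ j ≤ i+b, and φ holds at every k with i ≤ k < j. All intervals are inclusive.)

No

Check (¬right U[1,1] down) at every j in [3,4]:
  j=3: fails
  j=4: fails
Fails at j=3 → formula fails.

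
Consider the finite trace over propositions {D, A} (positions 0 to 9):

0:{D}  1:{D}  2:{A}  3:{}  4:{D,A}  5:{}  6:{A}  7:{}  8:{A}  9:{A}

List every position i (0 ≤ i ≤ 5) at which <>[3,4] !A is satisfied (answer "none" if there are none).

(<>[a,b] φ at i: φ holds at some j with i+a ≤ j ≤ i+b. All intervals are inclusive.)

0, 1, 2, 3, 4

Evaluate at each i in [0,5]:
  i=0: ✓ (witness j=3)
  i=1: ✓ (witness j=5)
  i=2: ✓ (witness j=5)
  i=3: ✓ (witness j=7)
  i=4: ✓ (witness j=7)
  i=5: ✗ (none in [8,9])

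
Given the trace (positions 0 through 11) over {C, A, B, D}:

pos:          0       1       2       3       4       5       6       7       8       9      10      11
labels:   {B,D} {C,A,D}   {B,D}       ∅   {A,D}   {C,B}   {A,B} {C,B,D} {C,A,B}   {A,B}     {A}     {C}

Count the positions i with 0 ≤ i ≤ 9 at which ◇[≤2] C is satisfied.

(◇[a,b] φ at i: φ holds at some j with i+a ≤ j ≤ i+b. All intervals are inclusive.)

Evaluate at each i in [0,9]:
  i=0: ✓ (witness j=1)
  i=1: ✓ (witness j=1)
  i=2: ✗ (none in [2,4])
  i=3: ✓ (witness j=5)
  i=4: ✓ (witness j=5)
  i=5: ✓ (witness j=5)
  i=6: ✓ (witness j=7)
  i=7: ✓ (witness j=7)
  i=8: ✓ (witness j=8)
  i=9: ✓ (witness j=11)
Positions where it holds: {0, 1, 3, 4, 5, 6, 7, 8, 9} → 9.

9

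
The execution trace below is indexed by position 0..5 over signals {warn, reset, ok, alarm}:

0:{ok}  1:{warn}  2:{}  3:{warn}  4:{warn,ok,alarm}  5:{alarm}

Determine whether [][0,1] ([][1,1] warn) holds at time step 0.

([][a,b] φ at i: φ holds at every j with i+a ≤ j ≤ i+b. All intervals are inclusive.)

Check [][1,1] warn at every j in [0,1]:
  j=0: holds on [1,1]
  j=1: fails at 2
Fails at j=1 → formula fails.

No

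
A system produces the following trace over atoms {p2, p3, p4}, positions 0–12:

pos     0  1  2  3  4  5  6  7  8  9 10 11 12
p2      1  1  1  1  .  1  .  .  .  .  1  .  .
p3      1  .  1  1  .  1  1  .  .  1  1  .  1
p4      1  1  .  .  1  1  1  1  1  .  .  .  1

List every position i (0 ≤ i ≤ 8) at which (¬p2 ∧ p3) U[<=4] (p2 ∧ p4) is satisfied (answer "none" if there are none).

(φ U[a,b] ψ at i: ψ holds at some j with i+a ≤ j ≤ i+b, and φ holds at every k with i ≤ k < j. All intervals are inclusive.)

Evaluate at each i in [0,8]:
  i=0: ✓ (rhs at j=0)
  i=1: ✓ (rhs at j=1)
  i=2: ✗ (lhs fails at k=2 before rhs at j=5)
  i=3: ✗ (lhs fails at k=3 before rhs at j=5)
  i=4: ✗ (lhs fails at k=4 before rhs at j=5)
  i=5: ✓ (rhs at j=5)
  i=6: ✗ (no rhs in [6,10])
  i=7: ✗ (no rhs in [7,11])
  i=8: ✗ (no rhs in [8,12])

0, 1, 5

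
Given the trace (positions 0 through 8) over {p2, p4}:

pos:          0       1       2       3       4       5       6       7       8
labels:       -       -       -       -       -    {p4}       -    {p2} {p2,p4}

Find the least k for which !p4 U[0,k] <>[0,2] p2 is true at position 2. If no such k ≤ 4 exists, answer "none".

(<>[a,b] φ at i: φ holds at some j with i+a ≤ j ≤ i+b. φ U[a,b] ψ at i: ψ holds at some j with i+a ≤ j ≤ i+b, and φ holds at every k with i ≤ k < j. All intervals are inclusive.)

Need earliest j ≥ 2 with <>[0,2] p2, and !p4 at every k in [2,j-1].
  j=2: rhs fails.
  j=3: rhs fails.
  j=4: rhs fails.
  j=5: rhs holds; lhs holds on [2,4]. k = 3.

3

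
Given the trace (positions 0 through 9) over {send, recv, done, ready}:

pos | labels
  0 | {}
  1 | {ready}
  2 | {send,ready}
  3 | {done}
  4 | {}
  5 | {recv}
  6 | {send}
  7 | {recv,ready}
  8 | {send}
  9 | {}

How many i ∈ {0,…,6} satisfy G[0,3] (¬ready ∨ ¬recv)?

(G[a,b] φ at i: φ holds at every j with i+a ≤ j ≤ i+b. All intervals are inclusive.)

Evaluate at each i in [0,6]:
  i=0: ✓ (all of [0,3])
  i=1: ✓ (all of [1,4])
  i=2: ✓ (all of [2,5])
  i=3: ✓ (all of [3,6])
  i=4: ✗ (fails at j=7)
  i=5: ✗ (fails at j=7)
  i=6: ✗ (fails at j=7)
Positions where it holds: {0, 1, 2, 3} → 4.

4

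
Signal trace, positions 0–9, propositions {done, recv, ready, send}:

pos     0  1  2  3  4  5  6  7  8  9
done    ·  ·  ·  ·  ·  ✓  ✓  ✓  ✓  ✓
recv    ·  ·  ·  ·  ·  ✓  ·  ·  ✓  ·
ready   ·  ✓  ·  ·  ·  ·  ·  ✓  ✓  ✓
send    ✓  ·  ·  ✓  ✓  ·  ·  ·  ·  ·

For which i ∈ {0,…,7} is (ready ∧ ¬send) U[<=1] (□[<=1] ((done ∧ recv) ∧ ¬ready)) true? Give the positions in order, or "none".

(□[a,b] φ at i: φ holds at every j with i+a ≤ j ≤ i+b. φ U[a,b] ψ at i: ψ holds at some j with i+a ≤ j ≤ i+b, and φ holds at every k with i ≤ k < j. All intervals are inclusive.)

Evaluate at each i in [0,7]:
  i=0: ✗ (no rhs in [0,1])
  i=1: ✗ (no rhs in [1,2])
  i=2: ✗ (no rhs in [2,3])
  i=3: ✗ (no rhs in [3,4])
  i=4: ✗ (no rhs in [4,5])
  i=5: ✗ (no rhs in [5,6])
  i=6: ✗ (no rhs in [6,7])
  i=7: ✗ (no rhs in [7,8])

none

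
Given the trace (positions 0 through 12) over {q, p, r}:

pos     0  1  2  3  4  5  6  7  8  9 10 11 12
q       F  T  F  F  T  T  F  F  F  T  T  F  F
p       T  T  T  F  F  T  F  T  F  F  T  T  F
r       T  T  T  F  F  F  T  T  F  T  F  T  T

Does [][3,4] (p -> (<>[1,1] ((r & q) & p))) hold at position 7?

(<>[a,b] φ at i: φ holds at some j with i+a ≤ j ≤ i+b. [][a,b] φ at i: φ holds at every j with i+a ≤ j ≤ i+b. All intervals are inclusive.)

Check (p -> (<>[1,1] ((r & q) & p))) at every j in [10,11]:
  j=10: antecedent true; consequent fails (none in [11,11]) → ✗
  j=11: antecedent true; consequent fails (none in [12,12]) → ✗
Fails at j=10 → formula fails.

Does not hold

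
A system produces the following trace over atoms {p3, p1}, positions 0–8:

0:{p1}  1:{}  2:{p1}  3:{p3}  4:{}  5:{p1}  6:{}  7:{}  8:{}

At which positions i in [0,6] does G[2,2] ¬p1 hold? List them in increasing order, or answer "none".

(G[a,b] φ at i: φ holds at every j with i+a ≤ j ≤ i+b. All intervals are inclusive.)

1, 2, 4, 5, 6

Evaluate at each i in [0,6]:
  i=0: ✗ (fails at j=2)
  i=1: ✓ (all of [3,3])
  i=2: ✓ (all of [4,4])
  i=3: ✗ (fails at j=5)
  i=4: ✓ (all of [6,6])
  i=5: ✓ (all of [7,7])
  i=6: ✓ (all of [8,8])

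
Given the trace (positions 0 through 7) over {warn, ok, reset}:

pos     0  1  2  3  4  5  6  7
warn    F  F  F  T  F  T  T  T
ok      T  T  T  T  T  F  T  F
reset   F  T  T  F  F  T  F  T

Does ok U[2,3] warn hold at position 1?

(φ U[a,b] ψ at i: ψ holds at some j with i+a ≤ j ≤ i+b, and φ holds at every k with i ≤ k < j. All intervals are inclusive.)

Need some j in [3,4] with warn, and ok at every k in [1,j-1].
  j=3: warn holds; ok holds at every k in [1,2] → satisfied.

True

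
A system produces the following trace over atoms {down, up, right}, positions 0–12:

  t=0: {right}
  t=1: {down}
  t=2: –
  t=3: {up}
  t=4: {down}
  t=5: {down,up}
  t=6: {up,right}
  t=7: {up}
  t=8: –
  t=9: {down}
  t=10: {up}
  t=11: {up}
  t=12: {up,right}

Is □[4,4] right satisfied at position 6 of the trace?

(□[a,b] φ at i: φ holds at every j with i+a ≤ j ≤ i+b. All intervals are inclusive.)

False

Check right at every j in [10,10]:
  j=10: false
Fails at j=10 → formula fails.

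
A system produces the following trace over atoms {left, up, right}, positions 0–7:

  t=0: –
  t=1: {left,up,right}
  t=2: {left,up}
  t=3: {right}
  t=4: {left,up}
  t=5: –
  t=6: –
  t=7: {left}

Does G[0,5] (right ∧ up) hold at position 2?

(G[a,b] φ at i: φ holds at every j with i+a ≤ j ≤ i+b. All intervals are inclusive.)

False

Check (right ∧ up) at every j in [2,7]:
  j=2: false
  j=3: false
  j=4: false
  j=5: false
  j=6: false
  j=7: false
Fails at j=2 → formula fails.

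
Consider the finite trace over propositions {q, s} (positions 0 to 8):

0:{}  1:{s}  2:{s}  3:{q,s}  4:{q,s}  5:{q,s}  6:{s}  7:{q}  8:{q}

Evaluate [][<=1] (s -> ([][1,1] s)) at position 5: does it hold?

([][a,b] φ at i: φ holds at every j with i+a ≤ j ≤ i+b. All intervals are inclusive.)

Check (s -> ([][1,1] s)) at every j in [5,6]:
  j=5: antecedent true; consequent holds on [6,6] → ✓
  j=6: antecedent true; consequent fails at 7 → ✗
Fails at j=6 → formula fails.

No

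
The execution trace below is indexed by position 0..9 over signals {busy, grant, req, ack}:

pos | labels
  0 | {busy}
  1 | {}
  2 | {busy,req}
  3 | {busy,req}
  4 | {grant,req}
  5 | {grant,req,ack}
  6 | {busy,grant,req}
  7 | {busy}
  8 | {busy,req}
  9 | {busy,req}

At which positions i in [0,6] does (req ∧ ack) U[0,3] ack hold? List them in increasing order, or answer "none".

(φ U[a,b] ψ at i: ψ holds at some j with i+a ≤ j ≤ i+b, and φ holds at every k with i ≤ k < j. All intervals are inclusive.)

Evaluate at each i in [0,6]:
  i=0: ✗ (no rhs in [0,3])
  i=1: ✗ (no rhs in [1,4])
  i=2: ✗ (lhs fails at k=2 before rhs at j=5)
  i=3: ✗ (lhs fails at k=3 before rhs at j=5)
  i=4: ✗ (lhs fails at k=4 before rhs at j=5)
  i=5: ✓ (rhs at j=5)
  i=6: ✗ (no rhs in [6,9])

5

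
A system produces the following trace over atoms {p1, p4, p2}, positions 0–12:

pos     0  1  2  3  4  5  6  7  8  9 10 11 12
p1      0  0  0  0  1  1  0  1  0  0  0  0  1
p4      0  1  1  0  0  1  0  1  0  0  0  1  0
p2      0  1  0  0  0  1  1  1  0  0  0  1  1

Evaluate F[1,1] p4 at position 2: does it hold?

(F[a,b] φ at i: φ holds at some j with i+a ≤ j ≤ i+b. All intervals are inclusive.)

No

Check p4 at each j in [3,3]:
  j=3: false
No position in the window satisfies it → formula fails.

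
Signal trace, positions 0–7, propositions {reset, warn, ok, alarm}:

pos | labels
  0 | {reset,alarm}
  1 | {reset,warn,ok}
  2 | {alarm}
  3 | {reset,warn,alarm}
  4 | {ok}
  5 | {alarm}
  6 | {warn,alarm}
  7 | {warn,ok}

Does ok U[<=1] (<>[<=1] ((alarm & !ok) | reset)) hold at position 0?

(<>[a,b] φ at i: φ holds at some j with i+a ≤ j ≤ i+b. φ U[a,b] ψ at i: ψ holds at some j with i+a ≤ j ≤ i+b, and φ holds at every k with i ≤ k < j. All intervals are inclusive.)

Need some j in [0,1] with <>[<=1] ((alarm & !ok) | reset), and ok at every k in [0,j-1].
  j=0: <>[<=1] ((alarm & !ok) | reset) holds; no prefix to check → satisfied.

Yes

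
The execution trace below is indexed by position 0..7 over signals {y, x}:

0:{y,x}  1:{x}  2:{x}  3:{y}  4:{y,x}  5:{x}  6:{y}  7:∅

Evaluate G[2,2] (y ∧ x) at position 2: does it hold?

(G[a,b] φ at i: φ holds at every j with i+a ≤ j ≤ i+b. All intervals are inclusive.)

Yes

Check (y ∧ x) at every j in [4,4]:
  j=4: true
All positions satisfy it → formula holds.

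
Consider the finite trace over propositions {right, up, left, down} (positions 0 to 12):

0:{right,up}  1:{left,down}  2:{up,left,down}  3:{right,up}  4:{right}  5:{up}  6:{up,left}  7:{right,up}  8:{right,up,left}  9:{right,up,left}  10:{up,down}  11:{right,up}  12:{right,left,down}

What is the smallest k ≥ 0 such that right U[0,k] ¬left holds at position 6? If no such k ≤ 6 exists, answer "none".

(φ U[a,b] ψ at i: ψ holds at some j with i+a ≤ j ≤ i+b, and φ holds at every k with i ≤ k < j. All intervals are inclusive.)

Need earliest j ≥ 6 with ¬left, and right at every k in [6,j-1].
  j=6: rhs fails.
  j=7: rhs holds but lhs fails at k=6.
  j=8: rhs fails.
  j=9: rhs fails.
  j=10: rhs holds but lhs fails at k=6.
  j=11: rhs holds but lhs fails at k=6.
  j=12: rhs fails.
No witness within the range → none.

none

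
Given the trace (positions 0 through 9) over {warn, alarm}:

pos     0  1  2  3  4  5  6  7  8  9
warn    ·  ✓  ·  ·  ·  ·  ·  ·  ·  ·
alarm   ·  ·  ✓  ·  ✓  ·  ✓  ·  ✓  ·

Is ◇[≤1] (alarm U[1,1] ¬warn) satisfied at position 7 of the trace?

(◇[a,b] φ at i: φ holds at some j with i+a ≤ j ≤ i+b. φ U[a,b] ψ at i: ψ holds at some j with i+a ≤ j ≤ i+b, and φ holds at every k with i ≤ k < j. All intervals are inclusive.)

Check (alarm U[1,1] ¬warn) at each j in [7,8]:
  j=7: fails
  j=8: holds
Found at j=8 → formula holds.

Yes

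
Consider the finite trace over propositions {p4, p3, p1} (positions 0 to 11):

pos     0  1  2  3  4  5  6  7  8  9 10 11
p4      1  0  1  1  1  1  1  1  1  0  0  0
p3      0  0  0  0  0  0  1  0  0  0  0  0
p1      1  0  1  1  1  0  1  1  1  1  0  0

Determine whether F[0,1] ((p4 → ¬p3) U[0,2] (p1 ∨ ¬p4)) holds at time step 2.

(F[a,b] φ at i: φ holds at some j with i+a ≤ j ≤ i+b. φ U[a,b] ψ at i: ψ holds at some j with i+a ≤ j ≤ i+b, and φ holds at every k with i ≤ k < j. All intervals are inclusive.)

Check ((p4 → ¬p3) U[0,2] (p1 ∨ ¬p4)) at each j in [2,3]:
  j=2: holds
  j=3: holds
Found at j=2 → formula holds.

Holds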